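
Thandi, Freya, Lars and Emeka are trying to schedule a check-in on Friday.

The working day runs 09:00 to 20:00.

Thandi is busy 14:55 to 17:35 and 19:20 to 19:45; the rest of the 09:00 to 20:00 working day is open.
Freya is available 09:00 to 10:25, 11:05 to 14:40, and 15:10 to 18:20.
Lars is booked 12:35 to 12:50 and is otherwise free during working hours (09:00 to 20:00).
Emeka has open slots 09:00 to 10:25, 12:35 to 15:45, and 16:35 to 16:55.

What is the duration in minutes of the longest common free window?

110 minutes

Thandi free within 09:00–20:00: 09:00–14:55, 17:35–19:20, 19:45–20:00.
Lars free within 09:00–20:00: 09:00–12:35, 12:50–20:00.
Thandi ∩ Freya: 09:00–10:25, 11:05–14:40, 17:35–18:20.
Thandi ∩ Freya ∩ Lars: 09:00–10:25, 11:05–12:35, 12:50–14:40, 17:35–18:20.
Thandi ∩ Freya ∩ Lars ∩ Emeka: 09:00–10:25, 12:50–14:40.
Common window lengths: 85, 110 min; longest is 110.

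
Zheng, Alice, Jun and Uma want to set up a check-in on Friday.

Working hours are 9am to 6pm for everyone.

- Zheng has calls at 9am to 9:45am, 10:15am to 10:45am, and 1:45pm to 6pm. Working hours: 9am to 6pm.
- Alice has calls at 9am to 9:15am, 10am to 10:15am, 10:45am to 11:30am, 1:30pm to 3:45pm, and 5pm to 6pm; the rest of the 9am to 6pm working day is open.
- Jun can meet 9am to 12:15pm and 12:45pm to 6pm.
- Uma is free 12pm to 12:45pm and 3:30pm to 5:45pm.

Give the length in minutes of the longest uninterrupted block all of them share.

Zheng free within 09:00–18:00: 09:45–10:15, 10:45–13:45.
Alice free within 09:00–18:00: 09:15–10:00, 10:15–10:45, 11:30–13:30, 15:45–17:00.
Zheng ∩ Alice: 09:45–10:00, 11:30–13:30.
Zheng ∩ Alice ∩ Jun: 09:45–10:00, 11:30–12:15, 12:45–13:30.
Zheng ∩ Alice ∩ Jun ∩ Uma: 12:00–12:15.
Single common window of 15 minutes.

15 minutes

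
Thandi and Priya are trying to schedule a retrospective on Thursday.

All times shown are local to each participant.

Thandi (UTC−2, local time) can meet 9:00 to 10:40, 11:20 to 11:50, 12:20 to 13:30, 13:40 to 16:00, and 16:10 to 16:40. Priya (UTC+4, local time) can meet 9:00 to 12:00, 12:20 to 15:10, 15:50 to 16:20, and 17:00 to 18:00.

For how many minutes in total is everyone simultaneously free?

Thandi → UTC: 11:00–12:40, 13:20–13:50, 14:20–15:30, 15:40–18:00, 18:10–18:40.
Priya → UTC: 05:00–08:00, 08:20–11:10, 11:50–12:20, 13:00–14:00.
Thandi ∩ Priya: 11:00–11:10, 11:50–12:20, 13:20–13:50.
Total common minutes: 10 + 30 + 30 = 70.

70 minutes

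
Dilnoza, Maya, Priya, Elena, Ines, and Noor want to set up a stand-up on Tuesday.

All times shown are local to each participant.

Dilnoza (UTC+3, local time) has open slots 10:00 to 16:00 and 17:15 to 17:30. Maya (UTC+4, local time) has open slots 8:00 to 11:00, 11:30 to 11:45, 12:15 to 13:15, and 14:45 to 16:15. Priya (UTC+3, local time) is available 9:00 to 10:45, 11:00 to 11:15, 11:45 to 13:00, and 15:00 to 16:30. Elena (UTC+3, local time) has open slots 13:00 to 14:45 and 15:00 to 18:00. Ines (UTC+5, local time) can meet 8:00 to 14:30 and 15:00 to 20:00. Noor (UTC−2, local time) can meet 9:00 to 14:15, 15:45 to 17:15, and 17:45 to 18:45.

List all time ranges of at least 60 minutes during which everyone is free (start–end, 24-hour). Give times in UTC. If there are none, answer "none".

none

Dilnoza → UTC: 07:00–13:00, 14:15–14:30.
Maya → UTC: 04:00–07:00, 07:30–07:45, 08:15–09:15, 10:45–12:15.
Priya → UTC: 06:00–07:45, 08:00–08:15, 08:45–10:00, 12:00–13:30.
Elena → UTC: 10:00–11:45, 12:00–15:00.
Ines → UTC: 03:00–09:30, 10:00–15:00.
Noor → UTC: 11:00–16:15, 17:45–19:15, 19:45–20:45.
Dilnoza ∩ Maya: 07:30–07:45, 08:15–09:15, 10:45–12:15.
Dilnoza ∩ Maya ∩ Priya: 07:30–07:45, 08:45–09:15, 12:00–12:15.
Dilnoza ∩ Maya ∩ Priya ∩ Elena: 12:00–12:15.
Dilnoza ∩ Maya ∩ Priya ∩ Elena ∩ Ines: 12:00–12:15.
Dilnoza ∩ Maya ∩ Priya ∩ Elena ∩ Ines ∩ Noor: 12:00–12:15.
Windows ≥ 60 min: (none).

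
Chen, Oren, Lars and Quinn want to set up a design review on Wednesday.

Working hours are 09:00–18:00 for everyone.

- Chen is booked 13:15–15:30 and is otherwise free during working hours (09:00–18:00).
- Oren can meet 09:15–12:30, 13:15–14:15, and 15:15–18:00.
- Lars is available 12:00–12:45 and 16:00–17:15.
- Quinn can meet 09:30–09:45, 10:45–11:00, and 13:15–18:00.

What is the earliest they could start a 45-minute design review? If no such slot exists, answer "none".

16:00

Chen free within 09:00–18:00: 09:00–13:15, 15:30–18:00.
Chen ∩ Oren: 09:15–12:30, 15:30–18:00.
Chen ∩ Oren ∩ Lars: 12:00–12:30, 16:00–17:15.
Chen ∩ Oren ∩ Lars ∩ Quinn: 16:00–17:15.
Windows ≥ 45 min: 16:00–17:15.
Earliest such window starts at 16:00.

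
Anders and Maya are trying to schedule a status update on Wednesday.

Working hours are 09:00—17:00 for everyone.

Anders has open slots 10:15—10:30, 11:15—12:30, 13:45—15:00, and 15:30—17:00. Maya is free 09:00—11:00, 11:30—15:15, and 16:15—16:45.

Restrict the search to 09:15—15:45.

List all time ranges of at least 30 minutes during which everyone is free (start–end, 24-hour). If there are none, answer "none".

Anders ∩ Maya: 10:15–10:30, 11:30–12:30, 13:45–15:00, 16:15–16:45.
Restricted to 09:15–15:45: 10:15–10:30, 11:30–12:30, 13:45–15:00.
Windows ≥ 30 min: 11:30–12:30, 13:45–15:00.

11:30–12:30, 13:45–15:00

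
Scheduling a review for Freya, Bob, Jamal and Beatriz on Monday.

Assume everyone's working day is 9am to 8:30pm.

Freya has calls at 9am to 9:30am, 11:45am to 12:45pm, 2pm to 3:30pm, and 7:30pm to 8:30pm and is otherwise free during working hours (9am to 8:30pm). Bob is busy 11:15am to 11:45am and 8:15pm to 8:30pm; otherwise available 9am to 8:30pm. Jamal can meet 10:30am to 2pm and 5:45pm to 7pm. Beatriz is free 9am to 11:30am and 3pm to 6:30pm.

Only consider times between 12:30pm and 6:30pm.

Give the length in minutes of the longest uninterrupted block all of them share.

45 minutes

Freya free within 09:00–20:30: 09:30–11:45, 12:45–14:00, 15:30–19:30.
Bob free within 09:00–20:30: 09:00–11:15, 11:45–20:15.
Freya ∩ Bob: 09:30–11:15, 12:45–14:00, 15:30–19:30.
Freya ∩ Bob ∩ Jamal: 10:30–11:15, 12:45–14:00, 17:45–19:00.
Freya ∩ Bob ∩ Jamal ∩ Beatriz: 10:30–11:15, 17:45–18:30.
Restricted to 12:30–18:30: 17:45–18:30.
Single common window of 45 minutes.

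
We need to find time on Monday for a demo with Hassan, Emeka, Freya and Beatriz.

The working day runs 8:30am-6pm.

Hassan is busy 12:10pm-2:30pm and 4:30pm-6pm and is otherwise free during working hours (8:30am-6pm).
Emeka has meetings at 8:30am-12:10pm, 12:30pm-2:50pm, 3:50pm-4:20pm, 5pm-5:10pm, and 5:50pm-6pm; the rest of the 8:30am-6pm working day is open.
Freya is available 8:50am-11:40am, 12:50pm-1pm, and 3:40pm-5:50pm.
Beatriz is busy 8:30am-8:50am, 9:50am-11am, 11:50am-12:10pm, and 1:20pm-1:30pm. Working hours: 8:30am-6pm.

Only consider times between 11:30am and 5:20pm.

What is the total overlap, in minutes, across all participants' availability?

20 minutes

Hassan free within 08:30–18:00: 08:30–12:10, 14:30–16:30.
Emeka free within 08:30–18:00: 12:10–12:30, 14:50–15:50, 16:20–17:00, 17:10–17:50.
Beatriz free within 08:30–18:00: 08:50–09:50, 11:00–11:50, 12:10–13:20, 13:30–18:00.
Hassan ∩ Emeka: 14:50–15:50, 16:20–16:30.
Hassan ∩ Emeka ∩ Freya: 15:40–15:50, 16:20–16:30.
Hassan ∩ Emeka ∩ Freya ∩ Beatriz: 15:40–15:50, 16:20–16:30.
Restricted to 11:30–17:20: 15:40–15:50, 16:20–16:30.
Total common minutes: 10 + 10 = 20.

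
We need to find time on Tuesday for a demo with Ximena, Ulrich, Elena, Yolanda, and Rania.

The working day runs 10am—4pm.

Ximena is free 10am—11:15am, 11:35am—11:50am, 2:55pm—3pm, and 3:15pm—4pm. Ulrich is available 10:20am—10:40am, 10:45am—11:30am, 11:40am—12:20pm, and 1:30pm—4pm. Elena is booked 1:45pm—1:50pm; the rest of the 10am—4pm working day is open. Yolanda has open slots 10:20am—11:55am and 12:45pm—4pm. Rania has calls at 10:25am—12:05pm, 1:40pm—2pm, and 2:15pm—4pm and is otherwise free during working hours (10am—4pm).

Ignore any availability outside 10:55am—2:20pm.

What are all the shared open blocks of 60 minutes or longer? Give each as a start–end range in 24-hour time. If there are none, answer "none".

Elena free within 10:00–16:00: 10:00–13:45, 13:50–16:00.
Rania free within 10:00–16:00: 10:00–10:25, 12:05–13:40, 14:00–14:15.
Ximena ∩ Ulrich: 10:20–10:40, 10:45–11:15, 11:40–11:50, 14:55–15:00, 15:15–16:00.
Ximena ∩ Ulrich ∩ Elena: 10:20–10:40, 10:45–11:15, 11:40–11:50, 14:55–15:00, 15:15–16:00.
Ximena ∩ Ulrich ∩ Elena ∩ Yolanda: 10:20–10:40, 10:45–11:15, 11:40–11:50, 14:55–15:00, 15:15–16:00.
Ximena ∩ Ulrich ∩ Elena ∩ Yolanda ∩ Rania: 10:20–10:25.
Restricted to 10:55–14:20: (none).
Windows ≥ 60 min: (none).

none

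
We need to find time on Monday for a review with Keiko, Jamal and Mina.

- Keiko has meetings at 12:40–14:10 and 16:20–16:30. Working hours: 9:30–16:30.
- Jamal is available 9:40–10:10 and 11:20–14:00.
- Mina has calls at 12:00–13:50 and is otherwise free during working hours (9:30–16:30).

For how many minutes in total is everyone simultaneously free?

70 minutes

Keiko free within 09:30–16:30: 09:30–12:40, 14:10–16:20.
Mina free within 09:30–16:30: 09:30–12:00, 13:50–16:30.
Keiko ∩ Jamal: 09:40–10:10, 11:20–12:40.
Keiko ∩ Jamal ∩ Mina: 09:40–10:10, 11:20–12:00.
Total common minutes: 30 + 40 = 70.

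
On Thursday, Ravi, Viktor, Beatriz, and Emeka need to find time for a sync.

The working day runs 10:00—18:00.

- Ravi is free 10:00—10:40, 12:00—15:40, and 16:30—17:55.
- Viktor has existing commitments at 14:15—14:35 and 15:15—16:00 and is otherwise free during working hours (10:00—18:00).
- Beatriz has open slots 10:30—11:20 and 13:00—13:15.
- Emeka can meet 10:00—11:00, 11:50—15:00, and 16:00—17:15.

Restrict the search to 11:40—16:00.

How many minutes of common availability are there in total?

Viktor free within 10:00–18:00: 10:00–14:15, 14:35–15:15, 16:00–18:00.
Ravi ∩ Viktor: 10:00–10:40, 12:00–14:15, 14:35–15:15, 16:30–17:55.
Ravi ∩ Viktor ∩ Beatriz: 10:30–10:40, 13:00–13:15.
Ravi ∩ Viktor ∩ Beatriz ∩ Emeka: 10:30–10:40, 13:00–13:15.
Restricted to 11:40–16:00: 13:00–13:15.
Total common minutes: 15.

15 minutes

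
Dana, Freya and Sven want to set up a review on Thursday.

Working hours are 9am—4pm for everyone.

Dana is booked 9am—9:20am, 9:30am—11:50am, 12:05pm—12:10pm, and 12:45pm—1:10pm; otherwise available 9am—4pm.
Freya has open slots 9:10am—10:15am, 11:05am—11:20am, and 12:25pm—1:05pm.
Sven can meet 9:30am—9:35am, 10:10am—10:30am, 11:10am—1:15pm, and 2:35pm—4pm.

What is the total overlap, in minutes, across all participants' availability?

20 minutes

Dana free within 09:00–16:00: 09:20–09:30, 11:50–12:05, 12:10–12:45, 13:10–16:00.
Dana ∩ Freya: 09:20–09:30, 12:25–12:45.
Dana ∩ Freya ∩ Sven: 12:25–12:45.
Total common minutes: 20.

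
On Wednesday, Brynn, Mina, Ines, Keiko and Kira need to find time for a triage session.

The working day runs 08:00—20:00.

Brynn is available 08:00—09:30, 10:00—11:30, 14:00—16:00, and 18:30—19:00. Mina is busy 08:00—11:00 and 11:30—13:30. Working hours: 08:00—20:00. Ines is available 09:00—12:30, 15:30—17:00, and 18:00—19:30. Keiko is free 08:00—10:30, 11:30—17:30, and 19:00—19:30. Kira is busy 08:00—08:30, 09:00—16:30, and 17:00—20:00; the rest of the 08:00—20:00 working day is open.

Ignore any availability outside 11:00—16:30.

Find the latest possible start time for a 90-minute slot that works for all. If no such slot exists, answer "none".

Mina free within 08:00–20:00: 11:00–11:30, 13:30–20:00.
Kira free within 08:00–20:00: 08:30–09:00, 16:30–17:00.
Brynn ∩ Mina: 11:00–11:30, 14:00–16:00, 18:30–19:00.
Brynn ∩ Mina ∩ Ines: 11:00–11:30, 15:30–16:00, 18:30–19:00.
Brynn ∩ Mina ∩ Ines ∩ Keiko: 15:30–16:00.
Brynn ∩ Mina ∩ Ines ∩ Keiko ∩ Kira: (none).
Restricted to 11:00–16:30: (none).
Windows ≥ 90 min: (none).

none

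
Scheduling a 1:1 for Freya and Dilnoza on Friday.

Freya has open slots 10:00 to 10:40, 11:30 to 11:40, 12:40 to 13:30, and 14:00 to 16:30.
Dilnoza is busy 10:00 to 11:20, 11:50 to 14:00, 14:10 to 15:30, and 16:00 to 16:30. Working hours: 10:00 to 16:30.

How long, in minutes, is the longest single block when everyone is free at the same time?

30 minutes

Dilnoza free within 10:00–16:30: 11:20–11:50, 14:00–14:10, 15:30–16:00.
Freya ∩ Dilnoza: 11:30–11:40, 14:00–14:10, 15:30–16:00.
Common window lengths: 10, 10, 30 min; longest is 30.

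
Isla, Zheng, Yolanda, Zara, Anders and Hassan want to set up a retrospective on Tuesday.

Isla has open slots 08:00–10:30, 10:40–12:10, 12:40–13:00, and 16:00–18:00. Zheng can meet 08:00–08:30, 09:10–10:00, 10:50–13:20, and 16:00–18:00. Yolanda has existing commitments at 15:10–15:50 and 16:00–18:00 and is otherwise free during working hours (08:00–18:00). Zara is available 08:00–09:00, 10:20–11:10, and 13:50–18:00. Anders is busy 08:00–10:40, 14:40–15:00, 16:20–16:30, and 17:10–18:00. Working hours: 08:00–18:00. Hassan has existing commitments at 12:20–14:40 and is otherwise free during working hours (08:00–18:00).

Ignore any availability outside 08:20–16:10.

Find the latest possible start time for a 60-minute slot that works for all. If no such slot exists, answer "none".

none

Yolanda free within 08:00–18:00: 08:00–15:10, 15:50–16:00.
Anders free within 08:00–18:00: 10:40–14:40, 15:00–16:20, 16:30–17:10.
Hassan free within 08:00–18:00: 08:00–12:20, 14:40–18:00.
Isla ∩ Zheng: 08:00–08:30, 09:10–10:00, 10:50–12:10, 12:40–13:00, 16:00–18:00.
Isla ∩ Zheng ∩ Yolanda: 08:00–08:30, 09:10–10:00, 10:50–12:10, 12:40–13:00.
Isla ∩ Zheng ∩ Yolanda ∩ Zara: 08:00–08:30, 10:50–11:10.
Isla ∩ Zheng ∩ Yolanda ∩ Zara ∩ Anders: 10:50–11:10.
Isla ∩ Zheng ∩ Yolanda ∩ Zara ∩ Anders ∩ Hassan: 10:50–11:10.
Restricted to 08:20–16:10: 10:50–11:10.
Windows ≥ 60 min: (none).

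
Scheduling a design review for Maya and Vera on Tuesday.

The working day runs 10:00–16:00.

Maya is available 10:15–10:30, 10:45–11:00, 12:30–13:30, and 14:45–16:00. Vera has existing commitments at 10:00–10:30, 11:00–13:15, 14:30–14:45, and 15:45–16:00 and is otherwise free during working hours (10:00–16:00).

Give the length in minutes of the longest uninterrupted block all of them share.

60 minutes

Vera free within 10:00–16:00: 10:30–11:00, 13:15–14:30, 14:45–15:45.
Maya ∩ Vera: 10:45–11:00, 13:15–13:30, 14:45–15:45.
Common window lengths: 15, 15, 60 min; longest is 60.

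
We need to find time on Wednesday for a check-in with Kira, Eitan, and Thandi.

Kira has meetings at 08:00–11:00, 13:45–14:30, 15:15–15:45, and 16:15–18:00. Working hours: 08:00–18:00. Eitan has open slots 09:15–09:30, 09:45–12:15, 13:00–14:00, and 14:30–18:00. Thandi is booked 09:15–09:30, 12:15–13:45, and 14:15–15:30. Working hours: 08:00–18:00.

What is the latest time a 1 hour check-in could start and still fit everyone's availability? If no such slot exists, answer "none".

Kira free within 08:00–18:00: 11:00–13:45, 14:30–15:15, 15:45–16:15.
Thandi free within 08:00–18:00: 08:00–09:15, 09:30–12:15, 13:45–14:15, 15:30–18:00.
Kira ∩ Eitan: 11:00–12:15, 13:00–13:45, 14:30–15:15, 15:45–16:15.
Kira ∩ Eitan ∩ Thandi: 11:00–12:15, 15:45–16:15.
Windows ≥ 60 min: 11:00–12:15.
Latest start in the last window 11:00–12:15 is 12:15 − 60 min = 11:15.

11:15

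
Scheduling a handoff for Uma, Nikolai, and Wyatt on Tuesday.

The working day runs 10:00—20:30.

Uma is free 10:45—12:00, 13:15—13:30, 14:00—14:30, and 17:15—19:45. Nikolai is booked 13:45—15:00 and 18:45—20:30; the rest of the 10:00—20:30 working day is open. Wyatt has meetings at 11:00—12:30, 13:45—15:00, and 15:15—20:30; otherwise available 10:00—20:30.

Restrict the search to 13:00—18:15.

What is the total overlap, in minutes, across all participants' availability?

15 minutes

Nikolai free within 10:00–20:30: 10:00–13:45, 15:00–18:45.
Wyatt free within 10:00–20:30: 10:00–11:00, 12:30–13:45, 15:00–15:15.
Uma ∩ Nikolai: 10:45–12:00, 13:15–13:30, 17:15–18:45.
Uma ∩ Nikolai ∩ Wyatt: 10:45–11:00, 13:15–13:30.
Restricted to 13:00–18:15: 13:15–13:30.
Total common minutes: 15.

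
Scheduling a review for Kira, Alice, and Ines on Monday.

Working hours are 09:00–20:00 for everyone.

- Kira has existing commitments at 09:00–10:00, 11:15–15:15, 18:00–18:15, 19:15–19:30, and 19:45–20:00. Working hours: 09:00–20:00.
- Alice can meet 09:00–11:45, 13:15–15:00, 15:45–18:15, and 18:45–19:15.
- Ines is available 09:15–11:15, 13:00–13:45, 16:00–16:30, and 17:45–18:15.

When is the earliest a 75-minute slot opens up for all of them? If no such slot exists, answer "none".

Kira free within 09:00–20:00: 10:00–11:15, 15:15–18:00, 18:15–19:15, 19:30–19:45.
Kira ∩ Alice: 10:00–11:15, 15:45–18:00, 18:45–19:15.
Kira ∩ Alice ∩ Ines: 10:00–11:15, 16:00–16:30, 17:45–18:00.
Windows ≥ 75 min: 10:00–11:15.
Earliest such window starts at 10:00.

10:00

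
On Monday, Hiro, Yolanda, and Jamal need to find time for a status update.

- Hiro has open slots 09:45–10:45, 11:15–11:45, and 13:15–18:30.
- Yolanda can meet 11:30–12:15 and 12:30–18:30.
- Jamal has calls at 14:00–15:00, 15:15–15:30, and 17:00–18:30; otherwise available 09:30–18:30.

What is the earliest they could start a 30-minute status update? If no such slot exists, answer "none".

Jamal free within 09:30–18:30: 09:30–14:00, 15:00–15:15, 15:30–17:00.
Hiro ∩ Yolanda: 11:30–11:45, 13:15–18:30.
Hiro ∩ Yolanda ∩ Jamal: 11:30–11:45, 13:15–14:00, 15:00–15:15, 15:30–17:00.
Windows ≥ 30 min: 13:15–14:00, 15:30–17:00.
Earliest such window starts at 13:15.

13:15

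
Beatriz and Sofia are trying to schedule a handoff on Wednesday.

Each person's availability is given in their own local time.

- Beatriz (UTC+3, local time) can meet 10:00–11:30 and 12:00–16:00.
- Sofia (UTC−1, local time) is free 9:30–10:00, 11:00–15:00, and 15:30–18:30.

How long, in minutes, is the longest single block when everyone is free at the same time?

60 minutes

Beatriz → UTC: 07:00–08:30, 09:00–13:00.
Sofia → UTC: 10:30–11:00, 12:00–16:00, 16:30–19:30.
Beatriz ∩ Sofia: 10:30–11:00, 12:00–13:00.
Common window lengths: 30, 60 min; longest is 60.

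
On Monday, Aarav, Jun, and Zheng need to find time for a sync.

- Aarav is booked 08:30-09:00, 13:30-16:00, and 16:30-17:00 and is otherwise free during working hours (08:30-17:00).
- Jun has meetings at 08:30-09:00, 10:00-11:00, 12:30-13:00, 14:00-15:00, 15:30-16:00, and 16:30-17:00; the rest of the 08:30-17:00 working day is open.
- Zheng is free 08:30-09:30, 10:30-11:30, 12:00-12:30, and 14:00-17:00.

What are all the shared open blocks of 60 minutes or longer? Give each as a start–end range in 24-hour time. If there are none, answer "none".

Aarav free within 08:30–17:00: 09:00–13:30, 16:00–16:30.
Jun free within 08:30–17:00: 09:00–10:00, 11:00–12:30, 13:00–14:00, 15:00–15:30, 16:00–16:30.
Aarav ∩ Jun: 09:00–10:00, 11:00–12:30, 13:00–13:30, 16:00–16:30.
Aarav ∩ Jun ∩ Zheng: 09:00–09:30, 11:00–11:30, 12:00–12:30, 16:00–16:30.
Windows ≥ 60 min: (none).

none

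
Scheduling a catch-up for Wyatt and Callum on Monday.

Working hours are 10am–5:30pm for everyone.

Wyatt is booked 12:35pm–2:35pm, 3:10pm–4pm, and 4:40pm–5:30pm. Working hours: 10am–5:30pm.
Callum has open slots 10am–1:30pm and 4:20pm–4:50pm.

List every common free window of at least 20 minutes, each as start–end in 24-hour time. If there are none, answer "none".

Wyatt free within 10:00–17:30: 10:00–12:35, 14:35–15:10, 16:00–16:40.
Wyatt ∩ Callum: 10:00–12:35, 16:20–16:40.
Windows ≥ 20 min: 10:00–12:35, 16:20–16:40.

10:00–12:35, 16:20–16:40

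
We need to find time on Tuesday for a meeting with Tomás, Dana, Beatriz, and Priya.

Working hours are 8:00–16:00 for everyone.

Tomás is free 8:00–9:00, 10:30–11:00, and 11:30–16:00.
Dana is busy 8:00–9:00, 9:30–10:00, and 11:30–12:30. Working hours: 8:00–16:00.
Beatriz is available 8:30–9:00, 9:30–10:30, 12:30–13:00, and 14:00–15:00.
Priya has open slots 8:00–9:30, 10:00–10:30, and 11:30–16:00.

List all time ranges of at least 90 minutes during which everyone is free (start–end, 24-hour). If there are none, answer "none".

none

Dana free within 08:00–16:00: 09:00–09:30, 10:00–11:30, 12:30–16:00.
Tomás ∩ Dana: 10:30–11:00, 12:30–16:00.
Tomás ∩ Dana ∩ Beatriz: 12:30–13:00, 14:00–15:00.
Tomás ∩ Dana ∩ Beatriz ∩ Priya: 12:30–13:00, 14:00–15:00.
Windows ≥ 90 min: (none).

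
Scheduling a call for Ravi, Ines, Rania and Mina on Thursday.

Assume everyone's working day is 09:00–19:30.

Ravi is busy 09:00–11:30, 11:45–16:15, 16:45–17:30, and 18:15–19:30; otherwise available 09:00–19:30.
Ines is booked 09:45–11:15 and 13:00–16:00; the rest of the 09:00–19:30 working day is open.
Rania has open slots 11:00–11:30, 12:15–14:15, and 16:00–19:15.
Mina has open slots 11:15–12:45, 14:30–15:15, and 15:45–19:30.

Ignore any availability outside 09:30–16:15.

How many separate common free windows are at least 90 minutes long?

Ravi free within 09:00–19:30: 11:30–11:45, 16:15–16:45, 17:30–18:15.
Ines free within 09:00–19:30: 09:00–09:45, 11:15–13:00, 16:00–19:30.
Ravi ∩ Ines: 11:30–11:45, 16:15–16:45, 17:30–18:15.
Ravi ∩ Ines ∩ Rania: 16:15–16:45, 17:30–18:15.
Ravi ∩ Ines ∩ Rania ∩ Mina: 16:15–16:45, 17:30–18:15.
Restricted to 09:30–16:15: (none).
Windows ≥ 90 min: (none).
That's 0 windows.

0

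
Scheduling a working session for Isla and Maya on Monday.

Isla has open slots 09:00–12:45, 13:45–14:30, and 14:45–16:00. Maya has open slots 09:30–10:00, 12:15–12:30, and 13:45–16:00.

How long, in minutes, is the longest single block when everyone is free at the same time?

Isla ∩ Maya: 09:30–10:00, 12:15–12:30, 13:45–14:30, 14:45–16:00.
Common window lengths: 30, 15, 45, 75 min; longest is 75.

75 minutes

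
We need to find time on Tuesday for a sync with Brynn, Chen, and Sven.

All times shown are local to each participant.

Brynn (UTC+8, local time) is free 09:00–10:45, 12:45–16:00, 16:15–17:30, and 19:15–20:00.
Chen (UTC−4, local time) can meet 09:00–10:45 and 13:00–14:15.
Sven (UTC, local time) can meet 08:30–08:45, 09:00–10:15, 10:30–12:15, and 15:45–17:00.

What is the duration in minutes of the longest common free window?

0 minutes

Brynn → UTC: 01:00–02:45, 04:45–08:00, 08:15–09:30, 11:15–12:00.
Chen → UTC: 13:00–14:45, 17:00–18:15.
Sven → UTC: 08:30–08:45, 09:00–10:15, 10:30–12:15, 15:45–17:00.
Brynn ∩ Chen: (none).
Brynn ∩ Chen ∩ Sven: (none).
No common window.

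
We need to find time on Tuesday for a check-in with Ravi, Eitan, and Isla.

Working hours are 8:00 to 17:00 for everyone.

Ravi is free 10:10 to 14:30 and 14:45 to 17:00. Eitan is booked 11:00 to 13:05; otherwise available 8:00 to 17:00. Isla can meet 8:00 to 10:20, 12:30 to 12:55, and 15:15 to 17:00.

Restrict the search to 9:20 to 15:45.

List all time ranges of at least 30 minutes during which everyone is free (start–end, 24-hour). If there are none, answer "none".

15:15–15:45

Eitan free within 08:00–17:00: 08:00–11:00, 13:05–17:00.
Ravi ∩ Eitan: 10:10–11:00, 13:05–14:30, 14:45–17:00.
Ravi ∩ Eitan ∩ Isla: 10:10–10:20, 15:15–17:00.
Restricted to 09:20–15:45: 10:10–10:20, 15:15–15:45.
Windows ≥ 30 min: 15:15–15:45.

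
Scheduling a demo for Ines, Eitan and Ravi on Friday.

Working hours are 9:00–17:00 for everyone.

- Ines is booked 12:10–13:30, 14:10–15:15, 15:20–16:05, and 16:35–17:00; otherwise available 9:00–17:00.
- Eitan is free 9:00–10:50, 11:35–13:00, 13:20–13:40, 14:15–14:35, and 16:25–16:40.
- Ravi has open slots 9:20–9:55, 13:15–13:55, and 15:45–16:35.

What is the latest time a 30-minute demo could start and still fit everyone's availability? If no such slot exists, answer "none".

09:25

Ines free within 09:00–17:00: 09:00–12:10, 13:30–14:10, 15:15–15:20, 16:05–16:35.
Ines ∩ Eitan: 09:00–10:50, 11:35–12:10, 13:30–13:40, 16:25–16:35.
Ines ∩ Eitan ∩ Ravi: 09:20–09:55, 13:30–13:40, 16:25–16:35.
Windows ≥ 30 min: 09:20–09:55.
Latest start in the last window 09:20–09:55 is 09:55 − 30 min = 09:25.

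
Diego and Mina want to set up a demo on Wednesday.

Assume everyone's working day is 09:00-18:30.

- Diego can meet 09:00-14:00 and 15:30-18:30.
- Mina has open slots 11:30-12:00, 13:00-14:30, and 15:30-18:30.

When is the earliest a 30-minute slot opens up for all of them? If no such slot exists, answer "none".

Diego ∩ Mina: 11:30–12:00, 13:00–14:00, 15:30–18:30.
Windows ≥ 30 min: 11:30–12:00, 13:00–14:00, 15:30–18:30.
Earliest such window starts at 11:30.

11:30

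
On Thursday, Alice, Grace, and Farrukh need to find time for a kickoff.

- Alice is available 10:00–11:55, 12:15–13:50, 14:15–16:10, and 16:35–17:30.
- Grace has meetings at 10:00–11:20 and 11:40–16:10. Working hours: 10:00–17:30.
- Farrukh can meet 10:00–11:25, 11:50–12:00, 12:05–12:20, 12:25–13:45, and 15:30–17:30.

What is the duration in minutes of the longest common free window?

Grace free within 10:00–17:30: 11:20–11:40, 16:10–17:30.
Alice ∩ Grace: 11:20–11:40, 16:35–17:30.
Alice ∩ Grace ∩ Farrukh: 11:20–11:25, 16:35–17:30.
Common window lengths: 5, 55 min; longest is 55.

55 minutes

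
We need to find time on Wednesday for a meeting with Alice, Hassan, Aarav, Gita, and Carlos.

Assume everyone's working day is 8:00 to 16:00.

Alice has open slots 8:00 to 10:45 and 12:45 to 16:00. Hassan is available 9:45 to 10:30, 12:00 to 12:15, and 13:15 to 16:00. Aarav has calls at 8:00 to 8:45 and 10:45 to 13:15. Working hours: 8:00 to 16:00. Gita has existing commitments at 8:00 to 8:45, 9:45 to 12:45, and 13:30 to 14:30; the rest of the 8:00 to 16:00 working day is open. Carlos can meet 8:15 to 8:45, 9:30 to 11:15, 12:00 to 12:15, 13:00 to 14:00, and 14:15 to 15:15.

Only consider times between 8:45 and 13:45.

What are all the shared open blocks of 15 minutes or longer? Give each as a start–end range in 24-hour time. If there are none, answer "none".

13:15–13:30

Aarav free within 08:00–16:00: 08:45–10:45, 13:15–16:00.
Gita free within 08:00–16:00: 08:45–09:45, 12:45–13:30, 14:30–16:00.
Alice ∩ Hassan: 09:45–10:30, 13:15–16:00.
Alice ∩ Hassan ∩ Aarav: 09:45–10:30, 13:15–16:00.
Alice ∩ Hassan ∩ Aarav ∩ Gita: 13:15–13:30, 14:30–16:00.
Alice ∩ Hassan ∩ Aarav ∩ Gita ∩ Carlos: 13:15–13:30, 14:30–15:15.
Restricted to 08:45–13:45: 13:15–13:30.
Windows ≥ 15 min: 13:15–13:30.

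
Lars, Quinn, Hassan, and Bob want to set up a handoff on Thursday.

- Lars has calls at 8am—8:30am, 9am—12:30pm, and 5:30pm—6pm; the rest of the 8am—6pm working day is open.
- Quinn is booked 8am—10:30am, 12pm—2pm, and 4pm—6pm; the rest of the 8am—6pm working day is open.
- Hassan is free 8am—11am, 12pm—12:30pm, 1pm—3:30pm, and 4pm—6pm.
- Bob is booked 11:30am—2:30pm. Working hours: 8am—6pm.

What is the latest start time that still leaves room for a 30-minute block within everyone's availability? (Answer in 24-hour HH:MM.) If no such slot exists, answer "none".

Lars free within 08:00–18:00: 08:30–09:00, 12:30–17:30.
Quinn free within 08:00–18:00: 10:30–12:00, 14:00–16:00.
Bob free within 08:00–18:00: 08:00–11:30, 14:30–18:00.
Lars ∩ Quinn: 14:00–16:00.
Lars ∩ Quinn ∩ Hassan: 14:00–15:30.
Lars ∩ Quinn ∩ Hassan ∩ Bob: 14:30–15:30.
Windows ≥ 30 min: 14:30–15:30.
Latest start in the last window 14:30–15:30 is 15:30 − 30 min = 15:00.

15:00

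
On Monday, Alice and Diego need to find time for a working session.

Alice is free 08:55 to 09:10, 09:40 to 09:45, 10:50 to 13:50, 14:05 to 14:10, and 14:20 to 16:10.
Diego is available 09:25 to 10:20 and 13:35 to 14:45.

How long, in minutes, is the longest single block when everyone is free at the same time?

25 minutes

Alice ∩ Diego: 09:40–09:45, 13:35–13:50, 14:05–14:10, 14:20–14:45.
Common window lengths: 5, 15, 5, 25 min; longest is 25.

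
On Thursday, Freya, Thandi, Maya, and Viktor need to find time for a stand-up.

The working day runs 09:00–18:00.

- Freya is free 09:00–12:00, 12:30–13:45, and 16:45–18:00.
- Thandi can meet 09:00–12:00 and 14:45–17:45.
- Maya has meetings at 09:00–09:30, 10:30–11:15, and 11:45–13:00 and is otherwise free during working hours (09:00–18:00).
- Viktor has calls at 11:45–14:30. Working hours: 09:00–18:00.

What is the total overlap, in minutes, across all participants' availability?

150 minutes

Maya free within 09:00–18:00: 09:30–10:30, 11:15–11:45, 13:00–18:00.
Viktor free within 09:00–18:00: 09:00–11:45, 14:30–18:00.
Freya ∩ Thandi: 09:00–12:00, 16:45–17:45.
Freya ∩ Thandi ∩ Maya: 09:30–10:30, 11:15–11:45, 16:45–17:45.
Freya ∩ Thandi ∩ Maya ∩ Viktor: 09:30–10:30, 11:15–11:45, 16:45–17:45.
Total common minutes: 60 + 30 + 60 = 150.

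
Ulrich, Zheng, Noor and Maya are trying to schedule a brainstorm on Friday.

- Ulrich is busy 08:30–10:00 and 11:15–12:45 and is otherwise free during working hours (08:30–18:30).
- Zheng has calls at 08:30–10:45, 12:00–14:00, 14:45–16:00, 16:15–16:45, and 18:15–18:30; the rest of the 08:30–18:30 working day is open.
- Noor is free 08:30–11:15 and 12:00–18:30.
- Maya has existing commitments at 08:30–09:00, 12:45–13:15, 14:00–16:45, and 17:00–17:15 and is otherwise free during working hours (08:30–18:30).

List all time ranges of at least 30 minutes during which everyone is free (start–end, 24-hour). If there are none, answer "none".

Ulrich free within 08:30–18:30: 10:00–11:15, 12:45–18:30.
Zheng free within 08:30–18:30: 10:45–12:00, 14:00–14:45, 16:00–16:15, 16:45–18:15.
Maya free within 08:30–18:30: 09:00–12:45, 13:15–14:00, 16:45–17:00, 17:15–18:30.
Ulrich ∩ Zheng: 10:45–11:15, 14:00–14:45, 16:00–16:15, 16:45–18:15.
Ulrich ∩ Zheng ∩ Noor: 10:45–11:15, 14:00–14:45, 16:00–16:15, 16:45–18:15.
Ulrich ∩ Zheng ∩ Noor ∩ Maya: 10:45–11:15, 16:45–17:00, 17:15–18:15.
Windows ≥ 30 min: 10:45–11:15, 17:15–18:15.

10:45–11:15, 17:15–18:15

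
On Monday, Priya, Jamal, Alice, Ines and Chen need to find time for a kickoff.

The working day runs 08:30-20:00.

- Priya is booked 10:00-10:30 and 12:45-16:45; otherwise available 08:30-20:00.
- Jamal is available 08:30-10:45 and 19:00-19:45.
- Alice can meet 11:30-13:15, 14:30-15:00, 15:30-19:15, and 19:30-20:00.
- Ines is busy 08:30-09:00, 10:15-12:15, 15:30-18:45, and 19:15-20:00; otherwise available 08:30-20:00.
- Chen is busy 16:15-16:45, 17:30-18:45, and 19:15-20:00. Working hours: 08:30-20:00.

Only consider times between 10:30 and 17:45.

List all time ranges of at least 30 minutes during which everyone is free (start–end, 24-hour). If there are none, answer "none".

Priya free within 08:30–20:00: 08:30–10:00, 10:30–12:45, 16:45–20:00.
Ines free within 08:30–20:00: 09:00–10:15, 12:15–15:30, 18:45–19:15.
Chen free within 08:30–20:00: 08:30–16:15, 16:45–17:30, 18:45–19:15.
Priya ∩ Jamal: 08:30–10:00, 10:30–10:45, 19:00–19:45.
Priya ∩ Jamal ∩ Alice: 19:00–19:15, 19:30–19:45.
Priya ∩ Jamal ∩ Alice ∩ Ines: 19:00–19:15.
Priya ∩ Jamal ∩ Alice ∩ Ines ∩ Chen: 19:00–19:15.
Restricted to 10:30–17:45: (none).
Windows ≥ 30 min: (none).

none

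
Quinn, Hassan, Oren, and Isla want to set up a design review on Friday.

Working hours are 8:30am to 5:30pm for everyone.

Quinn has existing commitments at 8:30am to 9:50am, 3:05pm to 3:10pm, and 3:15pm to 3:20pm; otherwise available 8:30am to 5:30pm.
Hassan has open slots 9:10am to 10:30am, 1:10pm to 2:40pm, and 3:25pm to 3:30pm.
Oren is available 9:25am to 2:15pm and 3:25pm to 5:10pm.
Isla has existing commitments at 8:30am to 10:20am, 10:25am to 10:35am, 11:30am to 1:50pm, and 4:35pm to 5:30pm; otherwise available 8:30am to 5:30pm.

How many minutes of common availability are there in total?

35 minutes

Quinn free within 08:30–17:30: 09:50–15:05, 15:10–15:15, 15:20–17:30.
Isla free within 08:30–17:30: 10:20–10:25, 10:35–11:30, 13:50–16:35.
Quinn ∩ Hassan: 09:50–10:30, 13:10–14:40, 15:25–15:30.
Quinn ∩ Hassan ∩ Oren: 09:50–10:30, 13:10–14:15, 15:25–15:30.
Quinn ∩ Hassan ∩ Oren ∩ Isla: 10:20–10:25, 13:50–14:15, 15:25–15:30.
Total common minutes: 5 + 25 + 5 = 35.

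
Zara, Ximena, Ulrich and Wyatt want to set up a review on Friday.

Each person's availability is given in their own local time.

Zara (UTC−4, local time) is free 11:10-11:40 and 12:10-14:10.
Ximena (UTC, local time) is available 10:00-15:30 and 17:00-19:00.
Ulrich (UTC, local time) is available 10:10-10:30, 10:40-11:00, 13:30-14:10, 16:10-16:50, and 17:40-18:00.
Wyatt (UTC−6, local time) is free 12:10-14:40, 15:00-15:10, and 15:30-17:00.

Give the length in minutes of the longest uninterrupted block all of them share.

Zara → UTC: 15:10–15:40, 16:10–18:10.
Ximena → UTC: 10:00–15:30, 17:00–19:00.
Ulrich → UTC: 10:10–10:30, 10:40–11:00, 13:30–14:10, 16:10–16:50, 17:40–18:00.
Wyatt → UTC: 18:10–20:40, 21:00–21:10, 21:30–23:00.
Zara ∩ Ximena: 15:10–15:30, 17:00–18:10.
Zara ∩ Ximena ∩ Ulrich: 17:40–18:00.
Zara ∩ Ximena ∩ Ulrich ∩ Wyatt: (none).
No common window.

0 minutes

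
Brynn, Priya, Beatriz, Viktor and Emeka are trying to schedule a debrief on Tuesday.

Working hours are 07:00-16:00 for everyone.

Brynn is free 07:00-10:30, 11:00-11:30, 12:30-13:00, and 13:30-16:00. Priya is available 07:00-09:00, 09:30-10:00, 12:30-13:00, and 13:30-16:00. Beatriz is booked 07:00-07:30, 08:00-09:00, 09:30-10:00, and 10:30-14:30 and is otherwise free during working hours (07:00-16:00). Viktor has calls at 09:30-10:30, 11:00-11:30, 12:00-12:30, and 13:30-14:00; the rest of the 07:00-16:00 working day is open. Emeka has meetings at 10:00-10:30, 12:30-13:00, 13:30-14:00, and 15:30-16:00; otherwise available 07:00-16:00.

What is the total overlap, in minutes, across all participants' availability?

Beatriz free within 07:00–16:00: 07:30–08:00, 09:00–09:30, 10:00–10:30, 14:30–16:00.
Viktor free within 07:00–16:00: 07:00–09:30, 10:30–11:00, 11:30–12:00, 12:30–13:30, 14:00–16:00.
Emeka free within 07:00–16:00: 07:00–10:00, 10:30–12:30, 13:00–13:30, 14:00–15:30.
Brynn ∩ Priya: 07:00–09:00, 09:30–10:00, 12:30–13:00, 13:30–16:00.
Brynn ∩ Priya ∩ Beatriz: 07:30–08:00, 14:30–16:00.
Brynn ∩ Priya ∩ Beatriz ∩ Viktor: 07:30–08:00, 14:30–16:00.
Brynn ∩ Priya ∩ Beatriz ∩ Viktor ∩ Emeka: 07:30–08:00, 14:30–15:30.
Total common minutes: 30 + 60 = 90.

90 minutes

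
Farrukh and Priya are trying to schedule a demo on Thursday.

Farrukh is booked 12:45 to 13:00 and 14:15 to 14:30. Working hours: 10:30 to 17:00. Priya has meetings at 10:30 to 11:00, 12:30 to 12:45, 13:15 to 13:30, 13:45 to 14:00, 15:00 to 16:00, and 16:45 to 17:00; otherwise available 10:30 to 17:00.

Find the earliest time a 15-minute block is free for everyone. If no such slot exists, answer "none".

11:00

Farrukh free within 10:30–17:00: 10:30–12:45, 13:00–14:15, 14:30–17:00.
Priya free within 10:30–17:00: 11:00–12:30, 12:45–13:15, 13:30–13:45, 14:00–15:00, 16:00–16:45.
Farrukh ∩ Priya: 11:00–12:30, 13:00–13:15, 13:30–13:45, 14:00–14:15, 14:30–15:00, 16:00–16:45.
Windows ≥ 15 min: 11:00–12:30, 13:00–13:15, 13:30–13:45, 14:00–14:15, 14:30–15:00, 16:00–16:45.
Earliest such window starts at 11:00.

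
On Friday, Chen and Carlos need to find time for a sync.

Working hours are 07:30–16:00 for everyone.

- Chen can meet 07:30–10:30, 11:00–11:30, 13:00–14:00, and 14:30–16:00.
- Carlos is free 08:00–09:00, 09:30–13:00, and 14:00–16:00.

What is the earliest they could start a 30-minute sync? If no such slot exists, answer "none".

Chen ∩ Carlos: 08:00–09:00, 09:30–10:30, 11:00–11:30, 14:30–16:00.
Windows ≥ 30 min: 08:00–09:00, 09:30–10:30, 11:00–11:30, 14:30–16:00.
Earliest such window starts at 08:00.

08:00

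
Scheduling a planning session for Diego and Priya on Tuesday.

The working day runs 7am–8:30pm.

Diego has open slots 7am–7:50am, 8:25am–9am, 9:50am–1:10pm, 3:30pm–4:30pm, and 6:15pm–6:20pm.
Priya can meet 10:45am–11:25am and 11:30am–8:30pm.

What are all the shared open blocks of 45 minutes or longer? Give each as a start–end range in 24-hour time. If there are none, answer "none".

Diego ∩ Priya: 10:45–11:25, 11:30–13:10, 15:30–16:30, 18:15–18:20.
Windows ≥ 45 min: 11:30–13:10, 15:30–16:30.

11:30–13:10, 15:30–16:30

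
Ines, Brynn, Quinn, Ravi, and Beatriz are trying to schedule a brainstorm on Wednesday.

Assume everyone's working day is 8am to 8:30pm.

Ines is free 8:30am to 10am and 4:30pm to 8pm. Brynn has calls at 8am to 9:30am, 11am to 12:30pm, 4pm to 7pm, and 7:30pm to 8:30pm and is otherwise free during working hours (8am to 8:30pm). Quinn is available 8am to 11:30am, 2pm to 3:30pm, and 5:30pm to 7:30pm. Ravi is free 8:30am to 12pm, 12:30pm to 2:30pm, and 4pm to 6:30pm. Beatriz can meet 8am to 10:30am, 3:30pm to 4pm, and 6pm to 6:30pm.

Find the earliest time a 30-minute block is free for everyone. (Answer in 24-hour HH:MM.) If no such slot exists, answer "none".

09:30

Brynn free within 08:00–20:30: 09:30–11:00, 12:30–16:00, 19:00–19:30.
Ines ∩ Brynn: 09:30–10:00, 19:00–19:30.
Ines ∩ Brynn ∩ Quinn: 09:30–10:00, 19:00–19:30.
Ines ∩ Brynn ∩ Quinn ∩ Ravi: 09:30–10:00.
Ines ∩ Brynn ∩ Quinn ∩ Ravi ∩ Beatriz: 09:30–10:00.
Windows ≥ 30 min: 09:30–10:00.
Earliest such window starts at 09:30.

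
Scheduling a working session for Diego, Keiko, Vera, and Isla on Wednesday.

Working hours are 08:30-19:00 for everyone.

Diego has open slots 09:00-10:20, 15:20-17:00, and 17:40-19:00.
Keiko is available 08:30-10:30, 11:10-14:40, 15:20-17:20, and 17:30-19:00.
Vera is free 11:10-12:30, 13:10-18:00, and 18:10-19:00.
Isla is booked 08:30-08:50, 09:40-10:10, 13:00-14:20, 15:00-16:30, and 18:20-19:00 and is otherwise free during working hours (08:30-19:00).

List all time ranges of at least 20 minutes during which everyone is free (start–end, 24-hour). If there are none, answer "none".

Isla free within 08:30–19:00: 08:50–09:40, 10:10–13:00, 14:20–15:00, 16:30–18:20.
Diego ∩ Keiko: 09:00–10:20, 15:20–17:00, 17:40–19:00.
Diego ∩ Keiko ∩ Vera: 15:20–17:00, 17:40–18:00, 18:10–19:00.
Diego ∩ Keiko ∩ Vera ∩ Isla: 16:30–17:00, 17:40–18:00, 18:10–18:20.
Windows ≥ 20 min: 16:30–17:00, 17:40–18:00.

16:30–17:00, 17:40–18:00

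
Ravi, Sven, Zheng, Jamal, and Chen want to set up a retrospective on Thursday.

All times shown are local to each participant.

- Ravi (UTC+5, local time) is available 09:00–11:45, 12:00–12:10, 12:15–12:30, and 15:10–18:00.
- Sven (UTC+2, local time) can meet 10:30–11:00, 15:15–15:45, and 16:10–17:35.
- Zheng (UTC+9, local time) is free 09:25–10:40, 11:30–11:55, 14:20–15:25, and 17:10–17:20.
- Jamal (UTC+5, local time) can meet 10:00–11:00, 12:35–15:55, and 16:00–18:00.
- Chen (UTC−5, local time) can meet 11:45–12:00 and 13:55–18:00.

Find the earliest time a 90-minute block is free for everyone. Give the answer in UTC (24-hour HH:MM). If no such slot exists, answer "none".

none

Ravi → UTC: 04:00–06:45, 07:00–07:10, 07:15–07:30, 10:10–13:00.
Sven → UTC: 08:30–09:00, 13:15–13:45, 14:10–15:35.
Zheng → UTC: 00:25–01:40, 02:30–02:55, 05:20–06:25, 08:10–08:20.
Jamal → UTC: 05:00–06:00, 07:35–10:55, 11:00–13:00.
Chen → UTC: 16:45–17:00, 18:55–23:00.
Ravi ∩ Sven: (none).
Ravi ∩ Sven ∩ Zheng: (none).
Ravi ∩ Sven ∩ Zheng ∩ Jamal: (none).
Ravi ∩ Sven ∩ Zheng ∩ Jamal ∩ Chen: (none).
Windows ≥ 90 min: (none).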